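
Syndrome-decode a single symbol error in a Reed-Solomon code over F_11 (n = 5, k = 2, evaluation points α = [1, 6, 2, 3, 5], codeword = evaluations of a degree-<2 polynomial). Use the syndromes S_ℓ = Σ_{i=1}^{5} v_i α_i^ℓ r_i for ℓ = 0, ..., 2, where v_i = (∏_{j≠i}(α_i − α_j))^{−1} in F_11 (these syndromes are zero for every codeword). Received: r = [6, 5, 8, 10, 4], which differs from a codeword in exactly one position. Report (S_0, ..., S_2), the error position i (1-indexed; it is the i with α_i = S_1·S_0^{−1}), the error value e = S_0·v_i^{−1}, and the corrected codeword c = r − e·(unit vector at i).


S = (5, 3, 4), error at position 5, error magnitude e = 1, c = [6, 5, 8, 10, 3].

Step 1: column multipliers v_i = (∏_{j≠i}(α_i − α_j))^{−1} mod 11.
  i = 1 (α = 1): (1−6)(1−2)(1−3)(1−5) = (−5)·(−1)·(−2)·(−4) = 40 ≡ 7, so v_1 = 7^{−1} = 8 (mod 11).
  i = 2 (α = 6): (6−1)(6−2)(6−3)(6−5) = 5·4·3·1 = 60 ≡ 5, so v_2 = 5^{−1} = 9 (mod 11).
  i = 3 (α = 2): (2−1)(2−6)(2−3)(2−5) = 1·(−4)·(−1)·(−3) = −12 ≡ 10, so v_3 = 10^{−1} = 10 (mod 11).
  i = 4 (α = 3): (3−1)(3−6)(3−2)(3−5) = 2·(−3)·1·(−2) = 12 ≡ 1, so v_4 = 1^{−1} = 1 (mod 11).
  i = 5 (α = 5): (5−1)(5−6)(5−2)(5−3) = 4·(−1)·3·2 = −24 ≡ 9, so v_5 = 9^{−1} = 5 (mod 11).
  v = [8, 9, 10, 1, 5].
Step 2: syndromes of r = [6, 5, 8, 10, 4] (all sums mod 11).
  S_0 = Σ v_i r_i = 8·6 + 9·5 + 10·8 + 1·10 + 5·4 = 203 ≡ 5.
  S_1 = Σ v_i α_i r_i = 8·1·6 + 9·6·5 + 10·2·8 + 1·3·10 + 5·5·4 = 608 ≡ 3.
  α_i^2 mod 11 = [1, 3, 4, 9, 3].
  S_2 = Σ v_i α_i^2 r_i = 8·1·6 + 9·3·5 + 10·4·8 + 1·9·10 + 5·3·4 = 653 ≡ 4.
  S = (5, 3, 4) ≠ 0, so r is not a codeword (an error is present).
Step 3: locate the error. For a single error e at position i, S_ℓ = v_i·e·α_i^ℓ, so α_err = S_1/S_0.
  S_0^{−1} = 5^{−1} = 9 (mod 11), so α_err = 3·9 = 27 ≡ 5 = α_5. Error position i = 5.
  Consistency check: S_2/S_1 = 4·4 = 16 ≡ 5 = α_err ✓ (single-error assumption holds).
Step 4: error magnitude e = S_0/v_5 = S_0·∏_{j≠5}(α_5 − α_j) = 5·9 = 45 ≡ 1 (mod 11).
Step 5: correct position 5: c_5 = r_5 − e = 4 − 1 ≡ 3 (mod 11). Hence c = [6, 5, 8, 10, 3].
  Check: interpolating c through the α_i gives m(x) = 4 + 2·x (degree < 2) with m(α_i) = c_i for every i, so c is indeed a codeword.


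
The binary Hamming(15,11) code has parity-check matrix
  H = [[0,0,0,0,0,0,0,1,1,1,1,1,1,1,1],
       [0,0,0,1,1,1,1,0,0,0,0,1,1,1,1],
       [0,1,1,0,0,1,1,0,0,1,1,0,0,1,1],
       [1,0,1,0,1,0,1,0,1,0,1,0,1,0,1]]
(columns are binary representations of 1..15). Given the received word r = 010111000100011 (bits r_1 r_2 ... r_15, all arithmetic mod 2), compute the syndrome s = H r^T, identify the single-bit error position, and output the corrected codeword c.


s = (1, 1, 1, 0)^T, error position = 14, corrected codeword c = 010111000100001

Compute s = H r^T mod 2 one row at a time:
  s_1 = 0 + 0 + 1 + 0 + 0 + 0 + 1 + 1 = 3 ≡ 1 (mod 2).
  s_2 = 1 + 1 + 1 + 0 + 0 + 0 + 1 + 1 = 5 ≡ 1 (mod 2).
  s_3 = 1 + 0 + 1 + 0 + 1 + 0 + 1 + 1 = 5 ≡ 1 (mod 2).
  s_4 = 0 + 0 + 1 + 0 + 0 + 0 + 0 + 1 = 2 ≡ 0 (mod 2).
s = (1, 1, 1, 0)^T — this equals column 14 of H (binary 1110), so error is at position 14.
Correct: flip bit 14 of r = 010111000100011 to get c = 010111000100001.


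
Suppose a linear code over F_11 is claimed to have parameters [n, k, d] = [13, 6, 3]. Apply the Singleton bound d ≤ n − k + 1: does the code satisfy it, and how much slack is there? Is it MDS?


Singleton RHS = n − k + 1 = 8, slack = 5, bound satisfied, not MDS.

Singleton bound: d ≤ n − k + 1.
Here n = 13, k = 6, so n − k + 1 = 8.
Given d = 3, check d ≤ 8: YES.
Slack = (n − k + 1) − d = 5.
The code is NOT MDS (slack = 5 > 0).
Description: the claimed parameters are [13, 6, 3]_11; such a code would be non-MDS.


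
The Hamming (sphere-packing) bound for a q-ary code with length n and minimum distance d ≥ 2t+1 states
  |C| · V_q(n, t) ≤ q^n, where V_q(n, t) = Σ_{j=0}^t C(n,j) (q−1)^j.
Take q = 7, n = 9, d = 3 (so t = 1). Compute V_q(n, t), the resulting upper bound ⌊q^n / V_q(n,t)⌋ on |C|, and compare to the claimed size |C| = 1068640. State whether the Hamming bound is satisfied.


V_q(n, t) = 55, q^n = 40353607, Hamming bound = 733701, |C| = 1068640 > bound (violated).

Step 1: Compute V_q(n, t) = Σ_{j=0}^1 C(n, j) (q−1)^j.
  j = 0: C(9,0)·(6)^0 = 1·1 = 1.
  j = 1: C(9,1)·(6)^1 = 9·6 = 54.
  V_q(n, t) = 1 + 54 = 55.
Step 2: q^n = 7^9 = 40353607.
Step 3: Hamming bound ⌊q^n / V_q(n,t)⌋ = ⌊40353607/55⌋ = 733701.
Step 4: Compare |C| = 1068640 to 733701: violated.
The claimed |C| lies above the Hamming bound, so no 7-ary code of length 9 with d ≥ 3 can have 1068640 codewords.


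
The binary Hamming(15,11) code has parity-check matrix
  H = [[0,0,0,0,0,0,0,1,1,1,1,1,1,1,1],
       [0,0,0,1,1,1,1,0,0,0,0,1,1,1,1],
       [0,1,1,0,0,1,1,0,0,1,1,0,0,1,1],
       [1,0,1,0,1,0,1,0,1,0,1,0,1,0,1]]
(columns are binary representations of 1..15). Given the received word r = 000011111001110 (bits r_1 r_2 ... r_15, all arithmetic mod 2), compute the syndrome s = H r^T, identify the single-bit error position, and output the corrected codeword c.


s = (1, 0, 1, 0)^T, error position = 10, corrected codeword c = 000011111101110

Compute s = H r^T mod 2 one row at a time:
  s_1 = 1 + 1 + 0 + 0 + 1 + 1 + 1 + 0 = 5 ≡ 1 (mod 2).
  s_2 = 0 + 1 + 1 + 1 + 1 + 1 + 1 + 0 = 6 ≡ 0 (mod 2).
  s_3 = 0 + 0 + 1 + 1 + 0 + 0 + 1 + 0 = 3 ≡ 1 (mod 2).
  s_4 = 0 + 0 + 1 + 1 + 1 + 0 + 1 + 0 = 4 ≡ 0 (mod 2).
s = (1, 0, 1, 0)^T — this equals column 10 of H (binary 1010), so error is at position 10.
Correct: flip bit 10 of r = 000011111001110 to get c = 000011111101110.


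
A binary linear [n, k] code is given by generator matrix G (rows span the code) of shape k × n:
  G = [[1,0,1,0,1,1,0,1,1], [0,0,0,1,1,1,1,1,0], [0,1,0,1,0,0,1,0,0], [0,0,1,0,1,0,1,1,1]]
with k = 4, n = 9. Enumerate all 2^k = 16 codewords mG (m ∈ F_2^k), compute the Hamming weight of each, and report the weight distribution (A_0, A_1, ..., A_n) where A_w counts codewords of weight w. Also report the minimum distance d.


Weight distribution: A_0 = 1, A_3 = 2, A_4 = 5, A_5 = 5, A_6 = 2, A_9 = 1. Minimum distance d = 3.

Enumerate all 2^4 = 16 messages m ∈ F_2^4.
For each, compute codeword c = mG in F_2^9, then tally its weight.
  m = 0000 → c = 000000000, weight = 0.
  m = 1000 → c = 101011011, weight = 6.
  m = 0100 → c = 000111110, weight = 5.
  m = 1100 → c = 101100101, weight = 5.
  m = 0010 → c = 010100100, weight = 3.
  m = 1010 → c = 111111111, weight = 9.
  m = 0110 → c = 010011010, weight = 4.
  m = 1110 → c = 111000001, weight = 4.
  m = 0001 → c = 001010111, weight = 5.
  m = 1001 → c = 100001100, weight = 3.
  m = 0101 → c = 001101001, weight = 4.
  m = 1101 → c = 100110010, weight = 4.
  m = 0011 → c = 011110011, weight = 6.
  m = 1011 → c = 110101000, weight = 4.
  m = 0111 → c = 011001101, weight = 5.
  m = 1111 → c = 110010110, weight = 5.
Tally weights:
  weight 0: 1 codewords.
  weight 3: 2 codewords.
  weight 4: 5 codewords.
  weight 5: 5 codewords.
  weight 6: 2 codewords.
  weight 9: 1 codewords.
Minimum distance d = smallest w > 0 with A_w > 0 = 3.
Sanity: Σ A_w = 16 = 2^4 = 16 ✓.


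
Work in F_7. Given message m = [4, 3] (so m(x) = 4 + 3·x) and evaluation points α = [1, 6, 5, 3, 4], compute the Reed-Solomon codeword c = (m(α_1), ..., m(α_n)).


c = [0, 1, 5, 6, 2]

Message polynomial: m(x) = 4 + 3·x (mod 7).
For each evaluation point α_i, compute m(α_i) mod 7:
  α_1 = 1: Horner steps 3 → 0, so m(1) = 0.
  α_2 = 6: Horner steps 3 → 1, so m(6) = 1.
  α_3 = 5: Horner steps 3 → 5, so m(5) = 5.
  α_4 = 3: Horner steps 3 → 6, so m(3) = 6.
  α_5 = 4: Horner steps 3 → 2, so m(4) = 2.
Codeword c = [0, 1, 5, 6, 2] ∈ F_7^5.


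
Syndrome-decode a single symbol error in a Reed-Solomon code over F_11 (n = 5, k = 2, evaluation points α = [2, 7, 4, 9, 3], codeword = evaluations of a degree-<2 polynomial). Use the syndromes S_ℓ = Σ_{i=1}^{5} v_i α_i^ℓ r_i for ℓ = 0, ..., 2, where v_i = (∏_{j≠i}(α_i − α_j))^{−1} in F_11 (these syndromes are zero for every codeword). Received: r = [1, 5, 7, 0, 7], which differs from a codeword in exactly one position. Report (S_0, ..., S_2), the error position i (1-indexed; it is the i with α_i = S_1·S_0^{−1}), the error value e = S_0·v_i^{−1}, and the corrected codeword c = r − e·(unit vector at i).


S = (4, 1, 3), error at position 5, error magnitude e = 3, c = [1, 5, 7, 0, 4].

Step 1: column multipliers v_i = (∏_{j≠i}(α_i − α_j))^{−1} mod 11.
  i = 1 (α = 2): (2−7)(2−4)(2−9)(2−3) = (−5)·(−2)·(−7)·(−1) = 70 ≡ 4, so v_1 = 4^{−1} = 3 (mod 11).
  i = 2 (α = 7): (7−2)(7−4)(7−9)(7−3) = 5·3·(−2)·4 = −120 ≡ 1, so v_2 = 1^{−1} = 1 (mod 11).
  i = 3 (α = 4): (4−2)(4−7)(4−9)(4−3) = 2·(−3)·(−5)·1 = 30 ≡ 8, so v_3 = 8^{−1} = 7 (mod 11).
  i = 4 (α = 9): (9−2)(9−7)(9−4)(9−3) = 7·2·5·6 = 420 ≡ 2, so v_4 = 2^{−1} = 6 (mod 11).
  i = 5 (α = 3): (3−2)(3−7)(3−4)(3−9) = 1·(−4)·(−1)·(−6) = −24 ≡ 9, so v_5 = 9^{−1} = 5 (mod 11).
  v = [3, 1, 7, 6, 5].
Step 2: syndromes of r = [1, 5, 7, 0, 7] (all sums mod 11).
  S_0 = Σ v_i r_i = 3·1 + 1·5 + 7·7 + 6·0 + 5·7 = 92 ≡ 4.
  S_1 = Σ v_i α_i r_i = 3·2·1 + 1·7·5 + 7·4·7 + 6·9·0 + 5·3·7 = 342 ≡ 1.
  α_i^2 mod 11 = [4, 5, 5, 4, 9].
  S_2 = Σ v_i α_i^2 r_i = 3·4·1 + 1·5·5 + 7·5·7 + 6·4·0 + 5·9·7 = 597 ≡ 3.
  S = (4, 1, 3) ≠ 0, so r is not a codeword (an error is present).
Step 3: locate the error. For a single error e at position i, S_ℓ = v_i·e·α_i^ℓ, so α_err = S_1/S_0.
  S_0^{−1} = 4^{−1} = 3 (mod 11), so α_err = 1·3 = 3 ≡ 3 = α_5. Error position i = 5.
  Consistency check: S_2/S_1 = 3·1 = 3 ≡ 3 = α_err ✓ (single-error assumption holds).
Step 4: error magnitude e = S_0/v_5 = S_0·∏_{j≠5}(α_5 − α_j) = 4·9 = 36 ≡ 3 (mod 11).
Step 5: correct position 5: c_5 = r_5 − e = 7 − 3 ≡ 4 (mod 11). Hence c = [1, 5, 7, 0, 4].
  Check: interpolating c through the α_i gives m(x) = 6 + 3·x (degree < 2) with m(α_i) = c_i for every i, so c is indeed a codeword.


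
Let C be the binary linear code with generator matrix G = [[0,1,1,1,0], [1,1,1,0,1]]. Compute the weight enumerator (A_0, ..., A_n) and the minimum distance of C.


Weight distribution: A_0 = 1, A_3 = 2, A_4 = 1. Minimum distance d = 3.

Enumerate all 2^2 = 4 messages m ∈ F_2^2.
For each, compute codeword c = mG in F_2^5, then tally its weight.
  m = 00 → c = 00000, weight = 0.
  m = 10 → c = 01110, weight = 3.
  m = 01 → c = 11101, weight = 4.
  m = 11 → c = 10011, weight = 3.
Tally weights:
  weight 0: 1 codewords.
  weight 3: 2 codewords.
  weight 4: 1 codewords.
Minimum distance d = smallest w > 0 with A_w > 0 = 3.
Sanity: Σ A_w = 4 = 2^2 = 4 ✓.


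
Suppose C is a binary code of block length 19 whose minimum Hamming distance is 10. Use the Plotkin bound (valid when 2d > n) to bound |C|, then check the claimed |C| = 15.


Plotkin bound M ≤ 20; given |C| = 15 ≤ bound (satisfied).

Check applicability: 2d = 20, n = 19.
2d − n = 1 > 0, so Plotkin applies.
Compute d/(2d−n) = 10/1 ≈ 10.0000.
⌊d/(2d−n)⌋ = 10.
Plotkin bound: M ≤ 2·10 = 20.
Given |C| = 15, check: satisfied.
This |C| is below the Plotkin bound.


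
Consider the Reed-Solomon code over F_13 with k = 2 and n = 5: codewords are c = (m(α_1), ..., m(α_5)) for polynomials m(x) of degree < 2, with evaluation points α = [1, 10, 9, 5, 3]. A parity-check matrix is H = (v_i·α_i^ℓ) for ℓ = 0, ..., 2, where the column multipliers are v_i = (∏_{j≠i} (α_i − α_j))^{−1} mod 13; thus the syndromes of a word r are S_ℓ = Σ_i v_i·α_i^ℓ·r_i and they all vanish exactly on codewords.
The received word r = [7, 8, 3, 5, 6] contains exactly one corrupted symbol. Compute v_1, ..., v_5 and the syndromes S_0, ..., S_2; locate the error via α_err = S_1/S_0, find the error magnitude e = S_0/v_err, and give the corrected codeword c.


S = (4, 1, 10), error at position 2, error magnitude e = 12, c = [7, 9, 3, 5, 6].

Step 1: column multipliers v_i = (∏_{j≠i}(α_i − α_j))^{−1} mod 13.
  i = 1 (α = 1): (1−10)(1−9)(1−5)(1−3) = (−9)·(−8)·(−4)·(−2) = 576 ≡ 4, so v_1 = 4^{−1} = 10 (mod 13).
  i = 2 (α = 10): (10−1)(10−9)(10−5)(10−3) = 9·1·5·7 = 315 ≡ 3, so v_2 = 3^{−1} = 9 (mod 13).
  i = 3 (α = 9): (9−1)(9−10)(9−5)(9−3) = 8·(−1)·4·6 = −192 ≡ 3, so v_3 = 3^{−1} = 9 (mod 13).
  i = 4 (α = 5): (5−1)(5−10)(5−9)(5−3) = 4·(−5)·(−4)·2 = 160 ≡ 4, so v_4 = 4^{−1} = 10 (mod 13).
  i = 5 (α = 3): (3−1)(3−10)(3−9)(3−5) = 2·(−7)·(−6)·(−2) = −168 ≡ 1, so v_5 = 1^{−1} = 1 (mod 13).
  v = [10, 9, 9, 10, 1].
Step 2: syndromes of r = [7, 8, 3, 5, 6] (all sums mod 13).
  S_0 = Σ v_i r_i = 10·7 + 9·8 + 9·3 + 10·5 + 1·6 = 225 ≡ 4.
  S_1 = Σ v_i α_i r_i = 10·1·7 + 9·10·8 + 9·9·3 + 10·5·5 + 1·3·6 = 1301 ≡ 1.
  α_i^2 mod 13 = [1, 9, 3, 12, 9].
  S_2 = Σ v_i α_i^2 r_i = 10·1·7 + 9·9·8 + 9·3·3 + 10·12·5 + 1·9·6 = 1453 ≡ 10.
  S = (4, 1, 10) ≠ 0, so r is not a codeword (an error is present).
Step 3: locate the error. For a single error e at position i, S_ℓ = v_i·e·α_i^ℓ, so α_err = S_1/S_0.
  S_0^{−1} = 4^{−1} = 10 (mod 13), so α_err = 1·10 = 10 ≡ 10 = α_2. Error position i = 2.
  Consistency check: S_2/S_1 = 10·1 = 10 ≡ 10 = α_err ✓ (single-error assumption holds).
Step 4: error magnitude e = S_0/v_2 = S_0·∏_{j≠2}(α_2 − α_j) = 4·3 = 12 ≡ 12 (mod 13).
Step 5: correct position 2: c_2 = r_2 − e = 8 − 12 ≡ 9 (mod 13). Hence c = [7, 9, 3, 5, 6].
  Check: interpolating c through the α_i gives m(x) = 1 + 6·x (degree < 2) with m(α_i) = c_i for every i, so c is indeed a codeword.


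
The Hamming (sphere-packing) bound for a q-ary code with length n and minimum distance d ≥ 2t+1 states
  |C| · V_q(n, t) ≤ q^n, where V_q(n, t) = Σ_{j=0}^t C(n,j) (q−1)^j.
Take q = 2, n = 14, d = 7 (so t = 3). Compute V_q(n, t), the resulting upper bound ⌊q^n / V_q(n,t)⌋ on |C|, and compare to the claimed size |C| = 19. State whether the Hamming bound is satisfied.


V_q(n, t) = 470, q^n = 16384, Hamming bound = 34, |C| = 19 ≤ bound (satisfied).

Step 1: Compute V_q(n, t) = Σ_{j=0}^3 C(n, j) (q−1)^j.
  j = 0: C(14,0)·(1)^0 = 1·1 = 1.
  j = 1: C(14,1)·(1)^1 = 14·1 = 14.
  j = 2: C(14,2)·(1)^2 = 91·1 = 91.
  j = 3: C(14,3)·(1)^3 = 364·1 = 364.
  V_q(n, t) = 1 + 14 + 91 + 364 = 470.
Step 2: q^n = 2^14 = 16384.
Step 3: Hamming bound ⌊q^n / V_q(n,t)⌋ = ⌊16384/470⌋ = 34.
Step 4: Compare |C| = 19 to 34: satisfied.
The claimed |C| lies below the Hamming bound.


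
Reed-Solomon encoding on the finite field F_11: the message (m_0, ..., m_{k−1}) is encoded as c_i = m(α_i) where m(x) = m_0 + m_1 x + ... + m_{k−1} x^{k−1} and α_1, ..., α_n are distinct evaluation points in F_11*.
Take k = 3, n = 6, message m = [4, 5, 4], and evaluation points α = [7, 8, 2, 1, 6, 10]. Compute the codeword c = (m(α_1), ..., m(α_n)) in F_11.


c = [4, 3, 8, 2, 2, 3]

Message polynomial: m(x) = 4 + 5·x + 4·x^2 (mod 11).
For each evaluation point α_i, compute m(α_i) mod 11:
  α_1 = 7: Horner steps 4 → 0 → 4, so m(7) = 4.
  α_2 = 8: Horner steps 4 → 4 → 3, so m(8) = 3.
  α_3 = 2: Horner steps 4 → 2 → 8, so m(2) = 8.
  α_4 = 1: Horner steps 4 → 9 → 2, so m(1) = 2.
  α_5 = 6: Horner steps 4 → 7 → 2, so m(6) = 2.
  α_6 = 10: Horner steps 4 → 1 → 3, so m(10) = 3.
Codeword c = [4, 3, 8, 2, 2, 3] ∈ F_11^6.


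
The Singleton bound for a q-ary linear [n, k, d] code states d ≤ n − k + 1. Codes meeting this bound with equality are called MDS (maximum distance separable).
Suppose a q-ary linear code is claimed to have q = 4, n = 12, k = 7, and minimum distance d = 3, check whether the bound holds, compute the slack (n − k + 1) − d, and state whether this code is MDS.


Singleton RHS = n − k + 1 = 6, slack = 3, bound satisfied, not MDS.

Singleton bound: d ≤ n − k + 1.
Here n = 12, k = 7, so n − k + 1 = 6.
Given d = 3, check d ≤ 6: YES.
Slack = (n − k + 1) − d = 3.
The code is NOT MDS (slack = 3 > 0).
Description: the claimed parameters are [12, 7, 3]_4; such a code would be non-MDS.


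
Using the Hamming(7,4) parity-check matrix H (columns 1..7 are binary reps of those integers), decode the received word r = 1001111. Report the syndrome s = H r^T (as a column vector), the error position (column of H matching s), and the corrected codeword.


s = (0, 0, 1)^T, error position = 1, corrected codeword c = 0001111

Compute s = H r^T mod 2 one row at a time:
  s_1 = 1 + 1 + 1 + 1 = 4 ≡ 0 (mod 2).
  s_2 = 0 + 0 + 1 + 1 = 2 ≡ 0 (mod 2).
  s_3 = 1 + 0 + 1 + 1 = 3 ≡ 1 (mod 2).
s = (0, 0, 1)^T — this equals column 1 of H (binary 001), so error is at position 1.
Correct: flip bit 1 of r = 1001111 to get c = 0001111.


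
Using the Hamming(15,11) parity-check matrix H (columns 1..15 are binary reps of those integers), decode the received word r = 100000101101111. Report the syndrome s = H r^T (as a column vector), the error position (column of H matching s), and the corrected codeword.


s = (0, 1, 0, 1)^T, error position = 5, corrected codeword c = 100010101101111

Compute s = H r^T mod 2 one row at a time:
  s_1 = 0 + 1 + 1 + 0 + 1 + 1 + 1 + 1 = 6 ≡ 0 (mod 2).
  s_2 = 0 + 0 + 0 + 1 + 1 + 1 + 1 + 1 = 5 ≡ 1 (mod 2).
  s_3 = 0 + 0 + 0 + 1 + 1 + 0 + 1 + 1 = 4 ≡ 0 (mod 2).
  s_4 = 1 + 0 + 0 + 1 + 1 + 0 + 1 + 1 = 5 ≡ 1 (mod 2).
s = (0, 1, 0, 1)^T — this equals column 5 of H (binary 0101), so error is at position 5.
Correct: flip bit 5 of r = 100000101101111 to get c = 100010101101111.


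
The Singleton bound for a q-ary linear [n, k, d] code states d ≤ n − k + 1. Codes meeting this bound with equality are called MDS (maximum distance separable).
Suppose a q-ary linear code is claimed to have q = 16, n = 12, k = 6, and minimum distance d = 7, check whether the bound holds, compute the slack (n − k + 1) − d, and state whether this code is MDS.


Singleton RHS = n − k + 1 = 7, slack = 0, bound satisfied, MDS.

Singleton bound: d ≤ n − k + 1.
Here n = 12, k = 6, so n − k + 1 = 7.
Given d = 7, check d ≤ 7: YES.
Slack = (n − k + 1) − d = 0.
The code is MDS (slack = 0).
Description: the claimed parameters are [12, 6, 7]_16; such a code would be MDS (meets Singleton bound).


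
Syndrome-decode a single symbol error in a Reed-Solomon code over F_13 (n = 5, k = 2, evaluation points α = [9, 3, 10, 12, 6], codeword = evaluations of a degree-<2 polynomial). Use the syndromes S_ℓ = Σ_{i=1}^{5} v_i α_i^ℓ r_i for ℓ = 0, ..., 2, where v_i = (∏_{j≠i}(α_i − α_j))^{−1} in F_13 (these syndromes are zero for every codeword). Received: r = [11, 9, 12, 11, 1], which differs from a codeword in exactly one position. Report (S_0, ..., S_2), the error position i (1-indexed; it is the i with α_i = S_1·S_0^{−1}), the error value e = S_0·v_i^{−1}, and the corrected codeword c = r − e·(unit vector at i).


S = (9, 3, 1), error at position 1, error magnitude e = 5, c = [6, 9, 12, 11, 1].

Step 1: column multipliers v_i = (∏_{j≠i}(α_i − α_j))^{−1} mod 13.
  i = 1 (α = 9): (9−3)(9−10)(9−12)(9−6) = 6·(−1)·(−3)·3 = 54 ≡ 2, so v_1 = 2^{−1} = 7 (mod 13).
  i = 2 (α = 3): (3−9)(3−10)(3−12)(3−6) = (−6)·(−7)·(−9)·(−3) = 1134 ≡ 3, so v_2 = 3^{−1} = 9 (mod 13).
  i = 3 (α = 10): (10−9)(10−3)(10−12)(10−6) = 1·7·(−2)·4 = −56 ≡ 9, so v_3 = 9^{−1} = 3 (mod 13).
  i = 4 (α = 12): (12−9)(12−3)(12−10)(12−6) = 3·9·2·6 = 324 ≡ 12, so v_4 = 12^{−1} = 12 (mod 13).
  i = 5 (α = 6): (6−9)(6−3)(6−10)(6−12) = (−3)·3·(−4)·(−6) = −216 ≡ 5, so v_5 = 5^{−1} = 8 (mod 13).
  v = [7, 9, 3, 12, 8].
Step 2: syndromes of r = [11, 9, 12, 11, 1] (all sums mod 13).
  S_0 = Σ v_i r_i = 7·11 + 9·9 + 3·12 + 12·11 + 8·1 = 334 ≡ 9.
  S_1 = Σ v_i α_i r_i = 7·9·11 + 9·3·9 + 3·10·12 + 12·12·11 + 8·6·1 = 2928 ≡ 3.
  α_i^2 mod 13 = [3, 9, 9, 1, 10].
  S_2 = Σ v_i α_i^2 r_i = 7·3·11 + 9·9·9 + 3·9·12 + 12·1·11 + 8·10·1 = 1496 ≡ 1.
  S = (9, 3, 1) ≠ 0, so r is not a codeword (an error is present).
Step 3: locate the error. For a single error e at position i, S_ℓ = v_i·e·α_i^ℓ, so α_err = S_1/S_0.
  S_0^{−1} = 9^{−1} = 3 (mod 13), so α_err = 3·3 = 9 ≡ 9 = α_1. Error position i = 1.
  Consistency check: S_2/S_1 = 1·9 = 9 ≡ 9 = α_err ✓ (single-error assumption holds).
Step 4: error magnitude e = S_0/v_1 = S_0·∏_{j≠1}(α_1 − α_j) = 9·2 = 18 ≡ 5 (mod 13).
Step 5: correct position 1: c_1 = r_1 − e = 11 − 5 ≡ 6 (mod 13). Hence c = [6, 9, 12, 11, 1].
  Check: interpolating c through the α_i gives m(x) = 4 + 6·x (degree < 2) with m(α_i) = c_i for every i, so c is indeed a codeword.


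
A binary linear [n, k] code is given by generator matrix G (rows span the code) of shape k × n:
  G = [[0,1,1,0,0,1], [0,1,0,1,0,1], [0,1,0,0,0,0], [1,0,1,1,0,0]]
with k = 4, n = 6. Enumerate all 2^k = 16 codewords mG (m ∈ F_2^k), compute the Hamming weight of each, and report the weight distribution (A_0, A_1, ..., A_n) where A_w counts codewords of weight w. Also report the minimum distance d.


Weight distribution: A_0 = 1, A_1 = 2, A_2 = 4, A_3 = 6, A_4 = 3. Minimum distance d = 1.

Enumerate all 2^4 = 16 messages m ∈ F_2^4.
For each, compute codeword c = mG in F_2^6, then tally its weight.
  m = 0000 → c = 000000, weight = 0.
  m = 1000 → c = 011001, weight = 3.
  m = 0100 → c = 010101, weight = 3.
  m = 1100 → c = 001100, weight = 2.
  m = 0010 → c = 010000, weight = 1.
  m = 1010 → c = 001001, weight = 2.
  m = 0110 → c = 000101, weight = 2.
  m = 1110 → c = 011100, weight = 3.
  m = 0001 → c = 101100, weight = 3.
  m = 1001 → c = 110101, weight = 4.
  m = 0101 → c = 111001, weight = 4.
  m = 1101 → c = 100000, weight = 1.
  m = 0011 → c = 111100, weight = 4.
  m = 1011 → c = 100101, weight = 3.
  m = 0111 → c = 101001, weight = 3.
  m = 1111 → c = 110000, weight = 2.
Tally weights:
  weight 0: 1 codewords.
  weight 1: 2 codewords.
  weight 2: 4 codewords.
  weight 3: 6 codewords.
  weight 4: 3 codewords.
Minimum distance d = smallest w > 0 with A_w > 0 = 1.
Sanity: Σ A_w = 16 = 2^4 = 16 ✓.


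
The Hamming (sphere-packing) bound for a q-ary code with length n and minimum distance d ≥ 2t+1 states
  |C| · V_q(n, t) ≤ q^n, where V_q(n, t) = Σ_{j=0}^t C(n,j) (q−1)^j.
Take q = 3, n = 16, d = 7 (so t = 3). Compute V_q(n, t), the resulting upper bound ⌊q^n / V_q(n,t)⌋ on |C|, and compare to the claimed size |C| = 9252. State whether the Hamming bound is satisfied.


V_q(n, t) = 4993, q^n = 43046721, Hamming bound = 8621, |C| = 9252 > bound (violated).

Step 1: Compute V_q(n, t) = Σ_{j=0}^3 C(n, j) (q−1)^j.
  j = 0: C(16,0)·(2)^0 = 1·1 = 1.
  j = 1: C(16,1)·(2)^1 = 16·2 = 32.
  j = 2: C(16,2)·(2)^2 = 120·4 = 480.
  j = 3: C(16,3)·(2)^3 = 560·8 = 4480.
  V_q(n, t) = 1 + 32 + 480 + 4480 = 4993.
Step 2: q^n = 3^16 = 43046721.
Step 3: Hamming bound ⌊q^n / V_q(n,t)⌋ = ⌊43046721/4993⌋ = 8621.
Step 4: Compare |C| = 9252 to 8621: violated.
The claimed |C| lies above the Hamming bound, so no 3-ary code of length 16 with d ≥ 7 can have 9252 codewords.


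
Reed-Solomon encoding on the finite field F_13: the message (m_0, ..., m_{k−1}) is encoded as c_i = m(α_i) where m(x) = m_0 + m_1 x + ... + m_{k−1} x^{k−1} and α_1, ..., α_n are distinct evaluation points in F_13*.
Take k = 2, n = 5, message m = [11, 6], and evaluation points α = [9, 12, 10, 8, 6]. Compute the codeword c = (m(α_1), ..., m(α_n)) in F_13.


c = [0, 5, 6, 7, 8]

Message polynomial: m(x) = 11 + 6·x (mod 13).
For each evaluation point α_i, compute m(α_i) mod 13:
  α_1 = 9: Horner steps 6 → 0, so m(9) = 0.
  α_2 = 12: Horner steps 6 → 5, so m(12) = 5.
  α_3 = 10: Horner steps 6 → 6, so m(10) = 6.
  α_4 = 8: Horner steps 6 → 7, so m(8) = 7.
  α_5 = 6: Horner steps 6 → 8, so m(6) = 8.
Codeword c = [0, 5, 6, 7, 8] ∈ F_13^5.


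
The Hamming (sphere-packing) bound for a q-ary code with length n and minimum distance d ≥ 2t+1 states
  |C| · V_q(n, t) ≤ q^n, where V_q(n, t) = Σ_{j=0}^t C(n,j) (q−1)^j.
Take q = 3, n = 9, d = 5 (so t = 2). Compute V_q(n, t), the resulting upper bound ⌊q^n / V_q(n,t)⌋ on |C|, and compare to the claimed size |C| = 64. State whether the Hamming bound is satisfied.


V_q(n, t) = 163, q^n = 19683, Hamming bound = 120, |C| = 64 ≤ bound (satisfied).

Step 1: Compute V_q(n, t) = Σ_{j=0}^2 C(n, j) (q−1)^j.
  j = 0: C(9,0)·(2)^0 = 1·1 = 1.
  j = 1: C(9,1)·(2)^1 = 9·2 = 18.
  j = 2: C(9,2)·(2)^2 = 36·4 = 144.
  V_q(n, t) = 1 + 18 + 144 = 163.
Step 2: q^n = 3^9 = 19683.
Step 3: Hamming bound ⌊q^n / V_q(n,t)⌋ = ⌊19683/163⌋ = 120.
Step 4: Compare |C| = 64 to 120: satisfied.
The claimed |C| lies below the Hamming bound.


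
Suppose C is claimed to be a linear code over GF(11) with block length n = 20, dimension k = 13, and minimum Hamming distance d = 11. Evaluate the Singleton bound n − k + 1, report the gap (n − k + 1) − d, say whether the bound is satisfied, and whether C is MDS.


Singleton RHS = n − k + 1 = 8, slack = -3, bound violated (no such code; not MDS).

Singleton bound: d ≤ n − k + 1.
Here n = 20, k = 13, so n − k + 1 = 8.
Given d = 11, check d ≤ 8: NO.
Slack = (n − k + 1) − d = -3.
The slack is negative: d = 11 exceeds n − k + 1 = 8 by 3, so the Singleton bound is violated and no linear [20, 13, 11]_11 code can exist. In particular it is not MDS (MDS requires d = n − k + 1 exactly).
Description: the claimed parameters are [20, 13, 11]_11; such a code would be impossible (violates the Singleton bound).


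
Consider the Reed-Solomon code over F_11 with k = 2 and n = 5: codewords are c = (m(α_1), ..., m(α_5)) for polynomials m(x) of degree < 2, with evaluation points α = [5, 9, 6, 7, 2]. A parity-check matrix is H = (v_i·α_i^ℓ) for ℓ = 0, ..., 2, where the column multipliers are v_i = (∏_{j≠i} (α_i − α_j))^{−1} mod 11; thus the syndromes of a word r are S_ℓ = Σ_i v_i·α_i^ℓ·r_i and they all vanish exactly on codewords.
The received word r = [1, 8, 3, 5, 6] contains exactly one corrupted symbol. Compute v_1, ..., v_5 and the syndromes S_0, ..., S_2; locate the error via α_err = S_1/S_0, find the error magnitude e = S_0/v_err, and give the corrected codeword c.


S = (7, 8, 6), error at position 2, error magnitude e = 10, c = [1, 9, 3, 5, 6].

Step 1: column multipliers v_i = (∏_{j≠i}(α_i − α_j))^{−1} mod 11.
  i = 1 (α = 5): (5−9)(5−6)(5−7)(5−2) = (−4)·(−1)·(−2)·3 = −24 ≡ 9, so v_1 = 9^{−1} = 5 (mod 11).
  i = 2 (α = 9): (9−5)(9−6)(9−7)(9−2) = 4·3·2·7 = 168 ≡ 3, so v_2 = 3^{−1} = 4 (mod 11).
  i = 3 (α = 6): (6−5)(6−9)(6−7)(6−2) = 1·(−3)·(−1)·4 = 12 ≡ 1, so v_3 = 1^{−1} = 1 (mod 11).
  i = 4 (α = 7): (7−5)(7−9)(7−6)(7−2) = 2·(−2)·1·5 = −20 ≡ 2, so v_4 = 2^{−1} = 6 (mod 11).
  i = 5 (α = 2): (2−5)(2−9)(2−6)(2−7) = (−3)·(−7)·(−4)·(−5) = 420 ≡ 2, so v_5 = 2^{−1} = 6 (mod 11).
  v = [5, 4, 1, 6, 6].
Step 2: syndromes of r = [1, 8, 3, 5, 6] (all sums mod 11).
  S_0 = Σ v_i r_i = 5·1 + 4·8 + 1·3 + 6·5 + 6·6 = 106 ≡ 7.
  S_1 = Σ v_i α_i r_i = 5·5·1 + 4·9·8 + 1·6·3 + 6·7·5 + 6·2·6 = 613 ≡ 8.
  α_i^2 mod 11 = [3, 4, 3, 5, 4].
  S_2 = Σ v_i α_i^2 r_i = 5·3·1 + 4·4·8 + 1·3·3 + 6·5·5 + 6·4·6 = 446 ≡ 6.
  S = (7, 8, 6) ≠ 0, so r is not a codeword (an error is present).
Step 3: locate the error. For a single error e at position i, S_ℓ = v_i·e·α_i^ℓ, so α_err = S_1/S_0.
  S_0^{−1} = 7^{−1} = 8 (mod 11), so α_err = 8·8 = 64 ≡ 9 = α_2. Error position i = 2.
  Consistency check: S_2/S_1 = 6·7 = 42 ≡ 9 = α_err ✓ (single-error assumption holds).
Step 4: error magnitude e = S_0/v_2 = S_0·∏_{j≠2}(α_2 − α_j) = 7·3 = 21 ≡ 10 (mod 11).
Step 5: correct position 2: c_2 = r_2 − e = 8 − 10 ≡ 9 (mod 11). Hence c = [1, 9, 3, 5, 6].
  Check: interpolating c through the α_i gives m(x) = 2 + 2·x (degree < 2) with m(α_i) = c_i for every i, so c is indeed a codeword.


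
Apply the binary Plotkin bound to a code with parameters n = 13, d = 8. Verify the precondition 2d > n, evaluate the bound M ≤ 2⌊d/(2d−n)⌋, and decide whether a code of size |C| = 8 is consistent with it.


Plotkin bound M ≤ 4; given |C| = 8 > bound (violated).

Check applicability: 2d = 16, n = 13.
2d − n = 3 > 0, so Plotkin applies.
Compute d/(2d−n) = 8/3 ≈ 2.6667.
⌊d/(2d−n)⌋ = 2.
Plotkin bound: M ≤ 2·2 = 4.
Given |C| = 8, check: VIOLATED.
This |C| is above the Plotkin bound, so no binary code with n = 13, d = 8 and 8 codewords exists.


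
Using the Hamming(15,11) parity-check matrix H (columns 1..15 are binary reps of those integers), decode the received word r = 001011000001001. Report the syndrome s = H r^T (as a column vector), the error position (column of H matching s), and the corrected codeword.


s = (0, 0, 1, 1)^T, error position = 3, corrected codeword c = 000011000001001

Compute s = H r^T mod 2 one row at a time:
  s_1 = 0 + 0 + 0 + 0 + 1 + 0 + 0 + 1 = 2 ≡ 0 (mod 2).
  s_2 = 0 + 1 + 1 + 0 + 1 + 0 + 0 + 1 = 4 ≡ 0 (mod 2).
  s_3 = 0 + 1 + 1 + 0 + 0 + 0 + 0 + 1 = 3 ≡ 1 (mod 2).
  s_4 = 0 + 1 + 1 + 0 + 0 + 0 + 0 + 1 = 3 ≡ 1 (mod 2).
s = (0, 0, 1, 1)^T — this equals column 3 of H (binary 0011), so error is at position 3.
Correct: flip bit 3 of r = 001011000001001 to get c = 000011000001001.


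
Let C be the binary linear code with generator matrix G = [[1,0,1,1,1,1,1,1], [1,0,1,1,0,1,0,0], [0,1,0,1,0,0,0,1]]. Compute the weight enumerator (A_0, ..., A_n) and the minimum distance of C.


Weight distribution: A_0 = 1, A_3 = 2, A_4 = 2, A_5 = 1, A_6 = 1, A_7 = 1. Minimum distance d = 3.

Enumerate all 2^3 = 8 messages m ∈ F_2^3.
For each, compute codeword c = mG in F_2^8, then tally its weight.
  m = 000 → c = 00000000, weight = 0.
  m = 100 → c = 10111111, weight = 7.
  m = 010 → c = 10110100, weight = 4.
  m = 110 → c = 00001011, weight = 3.
  m = 001 → c = 01010001, weight = 3.
  m = 101 → c = 11101110, weight = 6.
  m = 011 → c = 11100101, weight = 5.
  m = 111 → c = 01011010, weight = 4.
Tally weights:
  weight 0: 1 codewords.
  weight 3: 2 codewords.
  weight 4: 2 codewords.
  weight 5: 1 codewords.
  weight 6: 1 codewords.
  weight 7: 1 codewords.
Minimum distance d = smallest w > 0 with A_w > 0 = 3.
Sanity: Σ A_w = 8 = 2^3 = 8 ✓.


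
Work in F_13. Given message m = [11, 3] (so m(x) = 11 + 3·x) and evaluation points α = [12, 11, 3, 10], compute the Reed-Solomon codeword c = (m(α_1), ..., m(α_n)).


c = [8, 5, 7, 2]

Message polynomial: m(x) = 11 + 3·x (mod 13).
For each evaluation point α_i, compute m(α_i) mod 13:
  α_1 = 12: Horner steps 3 → 8, so m(12) = 8.
  α_2 = 11: Horner steps 3 → 5, so m(11) = 5.
  α_3 = 3: Horner steps 3 → 7, so m(3) = 7.
  α_4 = 10: Horner steps 3 → 2, so m(10) = 2.
Codeword c = [8, 5, 7, 2] ∈ F_13^4.


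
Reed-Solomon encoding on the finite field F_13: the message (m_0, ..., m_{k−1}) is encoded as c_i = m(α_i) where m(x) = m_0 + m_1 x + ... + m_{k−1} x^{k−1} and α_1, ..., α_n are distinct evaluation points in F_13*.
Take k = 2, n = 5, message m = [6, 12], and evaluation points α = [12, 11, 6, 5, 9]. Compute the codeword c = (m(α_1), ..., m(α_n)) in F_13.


c = [7, 8, 0, 1, 10]

Message polynomial: m(x) = 6 + 12·x (mod 13).
For each evaluation point α_i, compute m(α_i) mod 13:
  α_1 = 12: Horner steps 12 → 7, so m(12) = 7.
  α_2 = 11: Horner steps 12 → 8, so m(11) = 8.
  α_3 = 6: Horner steps 12 → 0, so m(6) = 0.
  α_4 = 5: Horner steps 12 → 1, so m(5) = 1.
  α_5 = 9: Horner steps 12 → 10, so m(9) = 10.
Codeword c = [7, 8, 0, 1, 10] ∈ F_13^5.


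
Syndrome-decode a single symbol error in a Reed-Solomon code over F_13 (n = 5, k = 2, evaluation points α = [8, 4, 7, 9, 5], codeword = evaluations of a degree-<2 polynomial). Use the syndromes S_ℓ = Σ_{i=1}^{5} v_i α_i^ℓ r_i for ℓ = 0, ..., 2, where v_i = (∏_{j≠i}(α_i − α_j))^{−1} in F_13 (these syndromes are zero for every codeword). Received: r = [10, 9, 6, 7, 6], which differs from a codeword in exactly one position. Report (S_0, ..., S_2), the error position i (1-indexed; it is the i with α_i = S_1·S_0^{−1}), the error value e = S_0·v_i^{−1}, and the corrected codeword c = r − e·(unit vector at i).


S = (7, 10, 5), error at position 3, error magnitude e = 6, c = [10, 9, 0, 7, 6].

Step 1: column multipliers v_i = (∏_{j≠i}(α_i − α_j))^{−1} mod 13.
  i = 1 (α = 8): (8−4)(8−7)(8−9)(8−5) = 4·1·(−1)·3 = −12 ≡ 1, so v_1 = 1^{−1} = 1 (mod 13).
  i = 2 (α = 4): (4−8)(4−7)(4−9)(4−5) = (−4)·(−3)·(−5)·(−1) = 60 ≡ 8, so v_2 = 8^{−1} = 5 (mod 13).
  i = 3 (α = 7): (7−8)(7−4)(7−9)(7−5) = (−1)·3·(−2)·2 = 12 ≡ 12, so v_3 = 12^{−1} = 12 (mod 13).
  i = 4 (α = 9): (9−8)(9−4)(9−7)(9−5) = 1·5·2·4 = 40 ≡ 1, so v_4 = 1^{−1} = 1 (mod 13).
  i = 5 (α = 5): (5−8)(5−4)(5−7)(5−9) = (−3)·1·(−2)·(−4) = −24 ≡ 2, so v_5 = 2^{−1} = 7 (mod 13).
  v = [1, 5, 12, 1, 7].
Step 2: syndromes of r = [10, 9, 6, 7, 6] (all sums mod 13).
  S_0 = Σ v_i r_i = 1·10 + 5·9 + 12·6 + 1·7 + 7·6 = 176 ≡ 7.
  S_1 = Σ v_i α_i r_i = 1·8·10 + 5·4·9 + 12·7·6 + 1·9·7 + 7·5·6 = 1037 ≡ 10.
  α_i^2 mod 13 = [12, 3, 10, 3, 12].
  S_2 = Σ v_i α_i^2 r_i = 1·12·10 + 5·3·9 + 12·10·6 + 1·3·7 + 7·12·6 = 1500 ≡ 5.
  S = (7, 10, 5) ≠ 0, so r is not a codeword (an error is present).
Step 3: locate the error. For a single error e at position i, S_ℓ = v_i·e·α_i^ℓ, so α_err = S_1/S_0.
  S_0^{−1} = 7^{−1} = 2 (mod 13), so α_err = 10·2 = 20 ≡ 7 = α_3. Error position i = 3.
  Consistency check: S_2/S_1 = 5·4 = 20 ≡ 7 = α_err ✓ (single-error assumption holds).
Step 4: error magnitude e = S_0/v_3 = S_0·∏_{j≠3}(α_3 − α_j) = 7·12 = 84 ≡ 6 (mod 13).
Step 5: correct position 3: c_3 = r_3 − e = 6 − 6 ≡ 0 (mod 13). Hence c = [10, 9, 0, 7, 6].
  Check: interpolating c through the α_i gives m(x) = 8 + 10·x (degree < 2) with m(α_i) = c_i for every i, so c is indeed a codeword.


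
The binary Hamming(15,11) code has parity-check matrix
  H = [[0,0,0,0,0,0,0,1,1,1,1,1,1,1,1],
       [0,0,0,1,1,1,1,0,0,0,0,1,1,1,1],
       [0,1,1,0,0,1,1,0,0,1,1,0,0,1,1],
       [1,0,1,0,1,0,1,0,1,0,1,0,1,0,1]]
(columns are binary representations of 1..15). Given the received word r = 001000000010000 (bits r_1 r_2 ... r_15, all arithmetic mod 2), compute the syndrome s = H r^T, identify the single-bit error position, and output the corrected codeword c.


s = (1, 0, 0, 0)^T, error position = 8, corrected codeword c = 001000010010000

Compute s = H r^T mod 2 one row at a time:
  s_1 = 0 + 0 + 0 + 1 + 0 + 0 + 0 + 0 = 1 ≡ 1 (mod 2).
  s_2 = 0 + 0 + 0 + 0 + 0 + 0 + 0 + 0 = 0 ≡ 0 (mod 2).
  s_3 = 0 + 1 + 0 + 0 + 0 + 1 + 0 + 0 = 2 ≡ 0 (mod 2).
  s_4 = 0 + 1 + 0 + 0 + 0 + 1 + 0 + 0 = 2 ≡ 0 (mod 2).
s = (1, 0, 0, 0)^T — this equals column 8 of H (binary 1000), so error is at position 8.
Correct: flip bit 8 of r = 001000000010000 to get c = 001000010010000.


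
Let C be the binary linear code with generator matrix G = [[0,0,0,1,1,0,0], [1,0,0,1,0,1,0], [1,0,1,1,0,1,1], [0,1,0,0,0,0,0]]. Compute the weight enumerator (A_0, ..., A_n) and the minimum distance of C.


Weight distribution: A_0 = 1, A_1 = 1, A_2 = 2, A_3 = 4, A_4 = 3, A_5 = 3, A_6 = 2. Minimum distance d = 1.

Enumerate all 2^4 = 16 messages m ∈ F_2^4.
For each, compute codeword c = mG in F_2^7, then tally its weight.
  m = 0000 → c = 0000000, weight = 0.
  m = 1000 → c = 0001100, weight = 2.
  m = 0100 → c = 1001010, weight = 3.
  m = 1100 → c = 1000110, weight = 3.
  m = 0010 → c = 1011011, weight = 5.
  m = 1010 → c = 1010111, weight = 5.
  m = 0110 → c = 0010001, weight = 2.
  m = 1110 → c = 0011101, weight = 4.
  m = 0001 → c = 0100000, weight = 1.
  m = 1001 → c = 0101100, weight = 3.
  m = 0101 → c = 1101010, weight = 4.
  m = 1101 → c = 1100110, weight = 4.
  m = 0011 → c = 1111011, weight = 6.
  m = 1011 → c = 1110111, weight = 6.
  m = 0111 → c = 0110001, weight = 3.
  m = 1111 → c = 0111101, weight = 5.
Tally weights:
  weight 0: 1 codewords.
  weight 1: 1 codewords.
  weight 2: 2 codewords.
  weight 3: 4 codewords.
  weight 4: 3 codewords.
  weight 5: 3 codewords.
  weight 6: 2 codewords.
Minimum distance d = smallest w > 0 with A_w > 0 = 1.
Sanity: Σ A_w = 16 = 2^4 = 16 ✓.


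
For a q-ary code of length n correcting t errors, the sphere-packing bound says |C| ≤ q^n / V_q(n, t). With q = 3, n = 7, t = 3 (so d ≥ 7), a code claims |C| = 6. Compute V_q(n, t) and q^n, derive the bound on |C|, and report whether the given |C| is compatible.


V_q(n, t) = 379, q^n = 2187, Hamming bound = 5, |C| = 6 > bound (violated).

Step 1: Compute V_q(n, t) = Σ_{j=0}^3 C(n, j) (q−1)^j.
  j = 0: C(7,0)·(2)^0 = 1·1 = 1.
  j = 1: C(7,1)·(2)^1 = 7·2 = 14.
  j = 2: C(7,2)·(2)^2 = 21·4 = 84.
  j = 3: C(7,3)·(2)^3 = 35·8 = 280.
  V_q(n, t) = 1 + 14 + 84 + 280 = 379.
Step 2: q^n = 3^7 = 2187.
Step 3: Hamming bound ⌊q^n / V_q(n,t)⌋ = ⌊2187/379⌋ = 5.
Step 4: Compare |C| = 6 to 5: violated.
The claimed |C| lies above the Hamming bound, so no 3-ary code of length 7 with d ≥ 7 can have 6 codewords.


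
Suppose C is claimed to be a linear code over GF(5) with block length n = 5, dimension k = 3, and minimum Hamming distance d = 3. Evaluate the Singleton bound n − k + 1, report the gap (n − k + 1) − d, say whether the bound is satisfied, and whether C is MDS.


Singleton RHS = n − k + 1 = 3, slack = 0, bound satisfied, MDS.

Singleton bound: d ≤ n − k + 1.
Here n = 5, k = 3, so n − k + 1 = 3.
Given d = 3, check d ≤ 3: YES.
Slack = (n − k + 1) − d = 0.
The code is MDS (slack = 0).
Description: the claimed parameters are [5, 3, 3]_5; such a code would be MDS (meets Singleton bound).


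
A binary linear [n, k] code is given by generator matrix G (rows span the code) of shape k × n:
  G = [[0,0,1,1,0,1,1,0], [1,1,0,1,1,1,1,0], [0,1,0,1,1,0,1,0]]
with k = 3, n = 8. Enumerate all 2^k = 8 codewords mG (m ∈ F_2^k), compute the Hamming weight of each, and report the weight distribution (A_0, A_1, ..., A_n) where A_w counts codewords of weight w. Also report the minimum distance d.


Weight distribution: A_0 = 1, A_2 = 1, A_4 = 5, A_6 = 1. Minimum distance d = 2.

Enumerate all 2^3 = 8 messages m ∈ F_2^3.
For each, compute codeword c = mG in F_2^8, then tally its weight.
  m = 000 → c = 00000000, weight = 0.
  m = 100 → c = 00110110, weight = 4.
  m = 010 → c = 11011110, weight = 6.
  m = 110 → c = 11101000, weight = 4.
  m = 001 → c = 01011010, weight = 4.
  m = 101 → c = 01101100, weight = 4.
  m = 011 → c = 10000100, weight = 2.
  m = 111 → c = 10110010, weight = 4.
Tally weights:
  weight 0: 1 codewords.
  weight 2: 1 codewords.
  weight 4: 5 codewords.
  weight 6: 1 codewords.
Minimum distance d = smallest w > 0 with A_w > 0 = 2.
Sanity: Σ A_w = 8 = 2^3 = 8 ✓.


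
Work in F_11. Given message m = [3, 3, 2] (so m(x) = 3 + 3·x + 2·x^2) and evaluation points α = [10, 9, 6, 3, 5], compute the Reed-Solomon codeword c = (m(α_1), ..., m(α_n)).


c = [2, 5, 5, 8, 2]

Message polynomial: m(x) = 3 + 3·x + 2·x^2 (mod 11).
For each evaluation point α_i, compute m(α_i) mod 11:
  α_1 = 10: Horner steps 2 → 1 → 2, so m(10) = 2.
  α_2 = 9: Horner steps 2 → 10 → 5, so m(9) = 5.
  α_3 = 6: Horner steps 2 → 4 → 5, so m(6) = 5.
  α_4 = 3: Horner steps 2 → 9 → 8, so m(3) = 8.
  α_5 = 5: Horner steps 2 → 2 → 2, so m(5) = 2.
Codeword c = [2, 5, 5, 8, 2] ∈ F_11^5.


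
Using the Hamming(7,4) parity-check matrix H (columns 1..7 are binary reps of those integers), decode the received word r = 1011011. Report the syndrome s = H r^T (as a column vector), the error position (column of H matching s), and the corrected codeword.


s = (1, 1, 1)^T, error position = 7, corrected codeword c = 1011010

Compute s = H r^T mod 2 one row at a time:
  s_1 = 1 + 0 + 1 + 1 = 3 ≡ 1 (mod 2).
  s_2 = 0 + 1 + 1 + 1 = 3 ≡ 1 (mod 2).
  s_3 = 1 + 1 + 0 + 1 = 3 ≡ 1 (mod 2).
s = (1, 1, 1)^T — this equals column 7 of H (binary 111), so error is at position 7.
Correct: flip bit 7 of r = 1011011 to get c = 1011010.
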